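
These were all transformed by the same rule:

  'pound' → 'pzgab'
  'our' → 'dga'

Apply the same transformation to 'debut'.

fgnqp

The output letters match the input read backwards, each shifted +12: pound reversed is dnuop. Two steps: reverse the string, then apply a Caesar shift of +12.
Applying it to debut: reverse → tubed; then shift: t+12=f, u+12=g, b+12=n, e+12=q, d+12=p.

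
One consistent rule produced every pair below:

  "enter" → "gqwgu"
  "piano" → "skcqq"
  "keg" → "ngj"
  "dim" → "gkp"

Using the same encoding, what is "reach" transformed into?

ugcfk

The shift depends on letter class: consonant n→q is +3, but vowel e→g is +2. The rule splits by letter class: vowels +2, consonants +3.
On reach: r(cons)+3=u, e(vowel)+2=g, a(vowel)+2=c, c(cons)+3=f, h(cons)+3=k.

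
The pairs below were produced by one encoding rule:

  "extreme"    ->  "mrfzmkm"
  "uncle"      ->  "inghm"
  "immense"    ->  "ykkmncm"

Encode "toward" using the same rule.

fqoazj

e(4)→m(12) and x(23)→r(17) fit y≡3x+0 (mod 26); the inverse of 3 mod 26 is 9. This is an affine cipher: with a=0,…,z=25, each position x becomes (3x+0) mod 26.
On toward: t(19)→3·19+0≡5=f; o(14)→3·14+0≡16=q; w(22)→3·22+0≡14=o; a(0)→3·0+0≡0=a; r(17)→3·17+0≡25=z; d(3)→3·3+0≡9=j (all mod 26).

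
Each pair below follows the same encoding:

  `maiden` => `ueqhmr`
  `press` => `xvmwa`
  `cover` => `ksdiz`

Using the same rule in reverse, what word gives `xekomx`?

The shifts repeat in a cycle of length 2: positions 0,1,… shift by +8, +4, then the pattern repeats.
Decoding xekomx: x−8=p, e−4=a, k−8=c, o−4=k, m−8=e, x−4=t.

packet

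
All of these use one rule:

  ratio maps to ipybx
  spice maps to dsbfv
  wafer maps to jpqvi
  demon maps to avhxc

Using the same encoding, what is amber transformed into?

This is an affine cipher: with a=0,…,z=25, each position x becomes (21x+15) mod 26.
On amber: a(0)→21·0+15≡15=p; m(12)→21·12+15≡7=h; b(1)→21·1+15≡10=k; e(4)→21·4+15≡21=v; r(17)→21·17+15≡8=i (all mod 26).

phkvi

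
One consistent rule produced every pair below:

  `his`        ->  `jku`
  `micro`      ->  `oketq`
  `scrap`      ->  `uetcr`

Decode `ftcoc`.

Compare letters: h→j is +2, i→k is +2, s→u is +2 — a constant shift. Every letter moves 2 places later in the alphabet, wrapping around z→a.
Undoing it on ftcoc: f−2=d, t−2=r, c−2=a, o−2=m, c−2=a.

drama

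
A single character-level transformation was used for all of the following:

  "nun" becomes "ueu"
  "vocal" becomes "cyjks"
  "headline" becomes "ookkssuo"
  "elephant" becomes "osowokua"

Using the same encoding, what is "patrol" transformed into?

wkayys

The shift depends on letter class: consonant n→u is +7, but vowel u→e is +10. The rule splits by letter class: vowels +10, consonants +7.
For patrol: p(cons)+7=w, a(vowel)+10=k, t(cons)+7=a, r(cons)+7=y, o(vowel)+10=y, l(cons)+7=s.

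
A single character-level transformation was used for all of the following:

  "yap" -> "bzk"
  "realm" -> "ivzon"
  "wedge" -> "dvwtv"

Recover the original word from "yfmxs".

This is the alphabet-reversal cipher (Atbash): a becomes z, b becomes y, etc.
Undoing it on yfmxs: y↔b, f↔u, m↔n, x↔c, s↔h.

bunch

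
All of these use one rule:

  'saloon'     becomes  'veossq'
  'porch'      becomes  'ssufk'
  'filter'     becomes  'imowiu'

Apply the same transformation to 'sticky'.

vwmfnb

Two shifts are in play — +4 for a/e/i/o/u, +3 for every other letter.
For sticky: s(cons)+3=v, t(cons)+3=w, i(vowel)+4=m, c(cons)+3=f, k(cons)+3=n, y(cons)+3=b.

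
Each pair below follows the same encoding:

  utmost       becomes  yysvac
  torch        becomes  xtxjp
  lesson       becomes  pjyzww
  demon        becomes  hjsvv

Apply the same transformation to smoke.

In utmost: u→y is +4, t→y is +5, m→s is +6, o→v is +7 — the shift increases by 1 each position. Letter i (0-indexed) is shifted by i+4, so successive shifts are 4, 5, 6, ….
For smoke: s+4=w, m+5=r, o+6=u, k+7=r, e+8=m.

wrurm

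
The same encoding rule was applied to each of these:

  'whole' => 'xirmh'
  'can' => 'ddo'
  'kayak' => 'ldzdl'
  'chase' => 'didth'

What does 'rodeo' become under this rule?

The rule splits by letter class: vowels +3, consonants +1.
Applying it to rodeo: r(cons)+1=s, o(vowel)+3=r, d(cons)+1=e, e(vowel)+3=h, o(vowel)+3=r.

srehr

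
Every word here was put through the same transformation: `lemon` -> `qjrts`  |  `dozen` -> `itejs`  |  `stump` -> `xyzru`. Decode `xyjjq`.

Compare letters: l→q is +5, e→j is +5, m→r is +5 — a constant shift. It's a constant shift of +5 (ROT5).
Undoing it on xyjjq: x−5=s, y−5=t, j−5=e, j−5=e, q−5=l.

steel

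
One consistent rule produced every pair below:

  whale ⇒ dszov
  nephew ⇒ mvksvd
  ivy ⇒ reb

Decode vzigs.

Each pair mirrors across the alphabet (w↔d, h↔s, a↔z): positions sum to 25. This is the alphabet-reversal cipher (Atbash): a becomes z, b becomes y, etc.
Decoding vzigs: v↔e, z↔a, i↔r, g↔t, s↔h.

earth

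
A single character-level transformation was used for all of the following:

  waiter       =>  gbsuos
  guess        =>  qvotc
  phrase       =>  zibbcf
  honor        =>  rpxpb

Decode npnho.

dodge

Shifts by position in waiter: pos 0: w→g (+10), pos 1: a→b (+1), pos 2: i→s (+10), pos 3: t→u (+1) — repeating every 2. The shifts repeat in a cycle of length 2: positions 0,1,… shift by +10, +1, then the pattern repeats.
Decoding npnho: n−10=d, p−1=o, n−10=d, h−1=g, o−10=e.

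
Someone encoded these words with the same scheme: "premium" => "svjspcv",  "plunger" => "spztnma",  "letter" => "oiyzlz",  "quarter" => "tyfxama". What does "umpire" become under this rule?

The shift increases by 1 at each position, starting from +3: 3, 4, 5, ….
Applying it to umpire: u+3=x, m+4=q, p+5=u, i+6=o, r+7=y, e+8=m.

xquoym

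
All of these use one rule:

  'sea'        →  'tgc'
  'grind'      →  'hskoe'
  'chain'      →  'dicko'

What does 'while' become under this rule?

xikmg

The rule splits by letter class: vowels +2, consonants +1.
On while: w(cons)+1=x, h(cons)+1=i, i(vowel)+2=k, l(cons)+1=m, e(vowel)+2=g.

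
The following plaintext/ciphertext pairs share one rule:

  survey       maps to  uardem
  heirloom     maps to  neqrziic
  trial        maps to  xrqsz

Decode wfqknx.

knight

This is an affine cipher: with a=0,…,z=25, each position x becomes (3x+18) mod 26.
Undoing it on wfqknx: w(22)→9·(22−18)≡10=k; f(5)→9·(5−18)≡13=n; q(16)→9·(16−18)≡8=i; k(10)→9·(10−18)≡6=g; n(13)→9·(13−18)≡7=h; x(23)→9·(23−18)≡19=t (all mod 26).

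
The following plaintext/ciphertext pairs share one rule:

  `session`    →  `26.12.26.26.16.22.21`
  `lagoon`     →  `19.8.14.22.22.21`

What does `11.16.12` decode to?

die

The number is (letter's place in the alphabet, a=1) + 7.
Undoing it on 11.16.12: 11→(11−7)÷1=4=d, 16→(16−7)÷1=9=i, 12→(12−7)÷1=5=e.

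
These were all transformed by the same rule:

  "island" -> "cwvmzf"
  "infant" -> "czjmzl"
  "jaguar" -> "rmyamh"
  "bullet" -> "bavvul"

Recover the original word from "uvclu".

i(8)→c(2) and s(18)→w(22) fit y≡15x+12 (mod 26); the inverse of 15 mod 26 is 7. This is an affine cipher: with a=0,…,z=25, each position x becomes (15x+12) mod 26.
Reversing it on uvclu: u(20)→7·(20−12)≡4=e; v(21)→7·(21−12)≡11=l; c(2)→7·(2−12)≡8=i; l(11)→7·(11−12)≡19=t; u(20)→7·(20−12)≡4=e (all mod 26).

elite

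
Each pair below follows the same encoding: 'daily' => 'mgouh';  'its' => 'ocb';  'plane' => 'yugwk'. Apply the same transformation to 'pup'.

The shift depends on letter class: consonant d→m is +9, but vowel a→g is +6. The rule splits by letter class: vowels +6, consonants +9.
For pup: p(cons)+9=y, u(vowel)+6=a, p(cons)+9=y.

yay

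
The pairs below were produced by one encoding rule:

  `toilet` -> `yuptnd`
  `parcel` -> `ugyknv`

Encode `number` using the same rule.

satjnb

In toilet: t→y is +5, o→u is +6, i→p is +7, l→t is +8 — the shift increases by 1 each position. Letter i (0-indexed) is shifted by i+5, so successive shifts are 5, 6, 7, ….
Applying it to number: n+5=s, u+6=a, m+7=t, b+8=j, e+9=n, r+10=b.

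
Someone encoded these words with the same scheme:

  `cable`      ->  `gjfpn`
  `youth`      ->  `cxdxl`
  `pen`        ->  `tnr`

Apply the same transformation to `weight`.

anrklx

The shift depends on letter class: consonant c→g is +4, but vowel a→j is +9. Two shifts are in play — +9 for a/e/i/o/u, +4 for every other letter.
Applying it to weight: w(cons)+4=a, e(vowel)+9=n, i(vowel)+9=r, g(cons)+4=k, h(cons)+4=l, t(cons)+4=x.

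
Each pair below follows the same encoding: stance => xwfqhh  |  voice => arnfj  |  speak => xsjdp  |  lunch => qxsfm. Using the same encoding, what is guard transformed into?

lxfui

A repeating key of period 2 is used — shifts +5, +3 over and over.
For guard: g+5=l, u+3=x, a+5=f, r+3=u, d+5=i.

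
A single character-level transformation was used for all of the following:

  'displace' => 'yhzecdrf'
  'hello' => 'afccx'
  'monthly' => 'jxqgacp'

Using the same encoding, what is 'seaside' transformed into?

zfdzhyf

d(3)→y(24) and i(8)→h(7) fit y≡7x+3 (mod 26); the inverse of 7 mod 26 is 15. This is an affine cipher: with a=0,…,z=25, each position x becomes (7x+3) mod 26.
For seaside: s(18)→7·18+3≡25=z; e(4)→7·4+3≡5=f; a(0)→7·0+3≡3=d; s(18)→7·18+3≡25=z; i(8)→7·8+3≡7=h; d(3)→7·3+3≡24=y; e(4)→7·4+3≡5=f (all mod 26).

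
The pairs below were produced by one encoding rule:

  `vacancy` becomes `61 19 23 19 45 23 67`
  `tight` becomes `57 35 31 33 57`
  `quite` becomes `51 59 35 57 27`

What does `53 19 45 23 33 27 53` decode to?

v(#22)→61 and a(#1)→19: differences scale by 2, so n = 2·pos + 17. Each letter becomes 2×(its alphabet position, a=1..z=26) + 17.
Reversing it on 53 19 45 23 33 27 53: 53→(53−17)÷2=18=r, 19→(19−17)÷2=1=a, 45→(45−17)÷2=14=n, 23→(23−17)÷2=3=c, 33→(33−17)÷2=8=h, 27→(27−17)÷2=5=e, 53→(53−17)÷2=18=r.

rancher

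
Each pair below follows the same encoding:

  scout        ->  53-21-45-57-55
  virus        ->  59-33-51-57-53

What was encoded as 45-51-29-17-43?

s(#19)→53 and c(#3)→21: differences scale by 2, so n = 2·pos + 15. Each letter becomes 2×(its alphabet position, a=1..z=26) + 15.
Reversing it on 45-51-29-17-43: 45→(45−15)÷2=15=o, 51→(51−15)÷2=18=r, 29→(29−15)÷2=7=g, 17→(17−15)÷2=1=a, 43→(43−15)÷2=14=n.

organ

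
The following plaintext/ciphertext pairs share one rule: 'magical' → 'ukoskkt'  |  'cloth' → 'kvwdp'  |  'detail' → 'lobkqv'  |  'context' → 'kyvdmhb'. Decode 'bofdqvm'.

Shifts by position in magical: pos 0: m→u (+8), pos 1: a→k (+10), pos 2: g→o (+8), pos 3: i→s (+10) — repeating every 2. A repeating key of period 2 is used — shifts +8, +10 over and over.
Reversing it on bofdqvm: b−8=t, o−10=e, f−8=x, d−10=t, q−8=i, v−10=l, m−8=e.

textile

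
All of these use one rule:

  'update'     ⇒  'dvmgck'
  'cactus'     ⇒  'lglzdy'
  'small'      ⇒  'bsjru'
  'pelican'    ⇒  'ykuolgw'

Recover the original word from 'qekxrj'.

Shifts by position in update: pos 0: u→d (+9), pos 1: p→v (+6), pos 2: d→m (+9), pos 3: a→g (+6) — repeating every 2. The shifts repeat in a cycle of length 2: positions 0,1,… shift by +9, +6, then the pattern repeats.
Decoding qekxrj: q−9=h, e−6=y, k−9=b, x−6=r, r−9=i, j−6=d.

hybrid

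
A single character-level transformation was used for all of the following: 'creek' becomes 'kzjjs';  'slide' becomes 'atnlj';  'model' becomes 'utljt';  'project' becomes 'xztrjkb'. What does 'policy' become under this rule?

xttnkg

Vowels shift forward by 5 and consonants shift forward by 8.
For policy: p(cons)+8=x, o(vowel)+5=t, l(cons)+8=t, i(vowel)+5=n, c(cons)+8=k, y(cons)+8=g.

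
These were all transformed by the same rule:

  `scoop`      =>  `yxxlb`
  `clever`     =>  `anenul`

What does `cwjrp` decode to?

The output letters match the input read backwards, each shifted +9: scoop reversed is poocs. The word is reversed, then every letter is shifted forward by 9.
Reversing it on cwjrp: shift back: c−9=t, w−9=n, j−9=a, r−9=i, p−9=g → tnaig; then reverse → giant.

giant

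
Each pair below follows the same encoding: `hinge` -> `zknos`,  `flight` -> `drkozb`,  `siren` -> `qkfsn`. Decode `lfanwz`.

branch

h(7)→z(25) and i(8)→k(10) fit y≡11x+0 (mod 26); the inverse of 11 mod 26 is 19. Each letter's alphabet position (a=0..z=25) is mapped through 11·x+0 mod 26 — an affine cipher.
Decoding lfanwz: l(11)→19·(11−0)≡1=b; f(5)→19·(5−0)≡17=r; a(0)→19·(0−0)≡0=a; n(13)→19·(13−0)≡13=n; w(22)→19·(22−0)≡2=c; z(25)→19·(25−0)≡7=h (all mod 26).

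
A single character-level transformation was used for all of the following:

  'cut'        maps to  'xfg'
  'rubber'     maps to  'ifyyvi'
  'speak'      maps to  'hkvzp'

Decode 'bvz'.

yea

This is the alphabet-reversal cipher (Atbash): a becomes z, b becomes y, etc.
Reversing it on bvz: b↔y, v↔e, z↔a.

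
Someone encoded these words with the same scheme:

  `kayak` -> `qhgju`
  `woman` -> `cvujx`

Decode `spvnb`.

Each letter shifts forward by (position + 6), i.e. 6, 7, 8, … — the shift grows by one for each successive letter.
Reversing it on spvnb: s−6=m, p−7=i, v−8=n, n−9=e, b−10=r.

miner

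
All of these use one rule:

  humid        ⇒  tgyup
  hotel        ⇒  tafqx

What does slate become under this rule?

Compare letters: h→t is +12, u→g is +12, m→y is +12 — a constant shift. Every letter moves 12 places later in the alphabet, wrapping around z→a.
For slate: s+12=e, l+12=x, a+12=m, t+12=f, e+12=q.

exmfq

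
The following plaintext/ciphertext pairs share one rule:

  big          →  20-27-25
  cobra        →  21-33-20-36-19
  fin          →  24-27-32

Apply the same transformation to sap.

b is letter #2 and maps to 20: an offset of 18. Letters become their 1-based position plus 18 (so a→19, b→20, …).
For sap: s=19→37, a=1→19, p=16→34.

37-19-34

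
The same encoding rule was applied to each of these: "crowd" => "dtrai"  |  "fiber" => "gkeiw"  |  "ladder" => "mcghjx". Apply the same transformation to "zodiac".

In crowd: c→d is +1, r→t is +2, o→r is +3, w→a is +4 — the shift increases by 1 each position. Each letter shifts forward by (position + 1), i.e. 1, 2, 3, … — the shift grows by one for each successive letter.
On zodiac: z+1=a, o+2=q, d+3=g, i+4=m, a+5=f, c+6=i.

aqgmfi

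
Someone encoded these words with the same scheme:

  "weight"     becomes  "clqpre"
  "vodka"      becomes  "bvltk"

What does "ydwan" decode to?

sword

In weight: w→c is +6, e→l is +7, i→q is +8, g→p is +9 — the shift increases by 1 each position. The shift increases by 1 at each position, starting from +6: 6, 7, 8, ….
Undoing it on ydwan: y−6=s, d−7=w, w−8=o, a−9=r, n−10=d.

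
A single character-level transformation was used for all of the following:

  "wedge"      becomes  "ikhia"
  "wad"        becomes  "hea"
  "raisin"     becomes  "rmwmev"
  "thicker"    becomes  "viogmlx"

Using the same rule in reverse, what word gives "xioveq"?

market

The output letters match the input read backwards, each shifted +4: wedge reversed is egdew. Read the word backwards and shift each letter +4.
Reversing it on xioveq: shift back: x−4=t, i−4=e, o−4=k, v−4=r, e−4=a, q−4=m → tekram; then reverse → market.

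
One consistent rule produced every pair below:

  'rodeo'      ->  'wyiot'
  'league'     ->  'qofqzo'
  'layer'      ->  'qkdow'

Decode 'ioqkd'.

delay

It's a Vigenère-style cipher with numeric key [5,10]: position i shifts by key[i mod 2].
Undoing it on ioqkd: i−5=d, o−10=e, q−5=l, k−10=a, d−5=y.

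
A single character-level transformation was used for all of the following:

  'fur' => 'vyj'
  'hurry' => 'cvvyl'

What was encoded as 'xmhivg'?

credit

The output letters match the input read backwards, each shifted +4: fur reversed is ruf. Two steps: reverse the string, then apply a Caesar shift of +4.
Decoding xmhivg: shift back: x−4=t, m−4=i, h−4=d, i−4=e, v−4=r, g−4=c → tiderc; then reverse → credit.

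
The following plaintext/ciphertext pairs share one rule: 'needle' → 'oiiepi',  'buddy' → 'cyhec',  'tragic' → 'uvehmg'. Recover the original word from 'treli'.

snake

The shifts repeat in a cycle of length 3: positions 0,1,… shift by +1, +4, +4, then the pattern repeats.
Reversing it on treli: t−1=s, r−4=n, e−4=a, l−1=k, i−4=e.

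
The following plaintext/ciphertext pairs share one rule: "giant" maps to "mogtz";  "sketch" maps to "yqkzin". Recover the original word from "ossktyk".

immense

This is a Caesar cipher with shift 6.
Undoing it on ossktyk: o−6=i, s−6=m, s−6=m, k−6=e, t−6=n, y−6=s, k−6=e.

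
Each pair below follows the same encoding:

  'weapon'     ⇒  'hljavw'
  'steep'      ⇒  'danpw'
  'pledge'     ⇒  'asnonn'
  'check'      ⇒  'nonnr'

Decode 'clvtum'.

Shifts by position in weapon: pos 0: w→h (+11), pos 1: e→l (+7), pos 2: a→j (+9), pos 3: p→a (+11), pos 4: o→v (+7), pos 5: n→w (+9) — repeating every 3. The shifts repeat in a cycle of length 3: positions 0,1,… shift by +11, +7, +9, then the pattern repeats.
Reversing it on clvtum: c−11=r, l−7=e, v−9=m, t−11=i, u−7=n, m−9=d.

remind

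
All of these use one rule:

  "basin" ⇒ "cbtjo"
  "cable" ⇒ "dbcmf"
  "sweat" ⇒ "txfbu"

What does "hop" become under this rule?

Compare letters: b→c is +1, a→b is +1, s→t is +1 — a constant shift. Every letter moves 1 place later in the alphabet, wrapping around z→a.
On hop: h+1=i, o+1=p, p+1=q.

ipq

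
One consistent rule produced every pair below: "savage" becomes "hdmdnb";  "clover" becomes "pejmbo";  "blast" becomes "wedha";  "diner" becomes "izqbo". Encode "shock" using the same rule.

hgjpl

s(18)→h(7) and a(0)→d(3) fit y≡19x+3 (mod 26); the inverse of 19 mod 26 is 11. This is an affine cipher: with a=0,…,z=25, each position x becomes (19x+3) mod 26.
For shock: s(18)→19·18+3≡7=h; h(7)→19·7+3≡6=g; o(14)→19·14+3≡9=j; c(2)→19·2+3≡15=p; k(10)→19·10+3≡11=l (all mod 26).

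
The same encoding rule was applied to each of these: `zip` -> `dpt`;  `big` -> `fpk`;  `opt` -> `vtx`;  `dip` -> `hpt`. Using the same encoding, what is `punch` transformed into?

The shift depends on letter class: consonant z→d is +4, but vowel i→p is +7. Two shifts are in play — +7 for a/e/i/o/u, +4 for every other letter.
Applying it to punch: p(cons)+4=t, u(vowel)+7=b, n(cons)+4=r, c(cons)+4=g, h(cons)+4=l.

tbrgl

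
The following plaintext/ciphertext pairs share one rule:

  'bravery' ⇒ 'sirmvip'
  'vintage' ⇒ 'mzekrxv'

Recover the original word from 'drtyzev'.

Compare letters: b→s is +17, r→i is +17, a→r is +17 — a constant shift. Every letter moves 17 places later in the alphabet, wrapping around z→a.
Reversing it on drtyzev: d−17=m, r−17=a, t−17=c, y−17=h, z−17=i, e−17=n, v−17=e.

machine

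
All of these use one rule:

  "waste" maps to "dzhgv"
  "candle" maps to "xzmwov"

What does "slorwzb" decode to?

This is the alphabet-reversal cipher (Atbash): a becomes z, b becomes y, etc.
Decoding slorwzb: s↔h, l↔o, o↔l, r↔i, w↔d, z↔a, b↔y.

holiday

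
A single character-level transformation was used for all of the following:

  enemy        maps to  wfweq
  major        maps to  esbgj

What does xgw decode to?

Compare letters: e→w is +18, n→f is +18, e→w is +18 — a constant shift. It's a constant shift of +18 (ROT18).
Undoing it on xgw: x−18=f, g−18=o, w−18=e.

foe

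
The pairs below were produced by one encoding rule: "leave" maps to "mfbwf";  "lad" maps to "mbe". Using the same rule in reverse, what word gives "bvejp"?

Every letter moves 1 place later in the alphabet, wrapping around z→a.
Decoding bvejp: b−1=a, v−1=u, e−1=d, j−1=i, p−1=o.

audio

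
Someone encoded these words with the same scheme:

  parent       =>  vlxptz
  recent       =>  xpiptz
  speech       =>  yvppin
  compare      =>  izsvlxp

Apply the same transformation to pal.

The shift depends on letter class: consonant p→v is +6, but vowel a→l is +11. Two shifts are in play — +11 for a/e/i/o/u, +6 for every other letter.
Applying it to pal: p(cons)+6=v, a(vowel)+11=l, l(cons)+6=r.

vlr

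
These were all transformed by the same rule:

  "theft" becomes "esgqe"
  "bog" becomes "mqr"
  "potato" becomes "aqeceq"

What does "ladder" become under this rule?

wcoogc

The shift depends on letter class: consonant t→e is +11, but vowel e→g is +2. Two shifts are in play — +2 for a/e/i/o/u, +11 for every other letter.
On ladder: l(cons)+11=w, a(vowel)+2=c, d(cons)+11=o, d(cons)+11=o, e(vowel)+2=g, r(cons)+11=c.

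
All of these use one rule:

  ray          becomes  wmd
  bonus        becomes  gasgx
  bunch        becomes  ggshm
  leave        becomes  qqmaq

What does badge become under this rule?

gmilq

Vowels shift forward by 12 and consonants shift forward by 5.
On badge: b(cons)+5=g, a(vowel)+12=m, d(cons)+5=i, g(cons)+5=l, e(vowel)+12=q.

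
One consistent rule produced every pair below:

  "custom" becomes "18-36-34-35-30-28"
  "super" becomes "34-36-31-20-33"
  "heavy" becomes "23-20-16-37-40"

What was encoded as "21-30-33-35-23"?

c is letter #3 and maps to 18: an offset of 15. Each letter is replaced by its alphabet position (a=1..z=26) + 15.
Reversing it on 21-30-33-35-23: 21→(21−15)÷1=6=f, 30→(30−15)÷1=15=o, 33→(33−15)÷1=18=r, 35→(35−15)÷1=20=t, 23→(23−15)÷1=8=h.

forth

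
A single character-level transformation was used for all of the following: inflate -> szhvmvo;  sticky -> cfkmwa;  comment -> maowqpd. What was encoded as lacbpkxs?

Shifts by position in inflate: pos 0: i→s (+10), pos 1: n→z (+12), pos 2: f→h (+2), pos 3: l→v (+10), pos 4: a→m (+12), pos 5: t→v (+2) — repeating every 3. A repeating key of period 3 is used — shifts +10, +12, +2 over and over.
Reversing it on lacbpkxs: l−10=b, a−12=o, c−2=a, b−10=r, p−12=d, k−2=i, x−10=n, s−12=g.

boarding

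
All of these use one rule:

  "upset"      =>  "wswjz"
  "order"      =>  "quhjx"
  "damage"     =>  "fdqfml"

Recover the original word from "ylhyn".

Letter i (0-indexed) is shifted by i+2, so successive shifts are 2, 3, 4, ….
Reversing it on ylhyn: y−2=w, l−3=i, h−4=d, y−5=t, n−6=h.

width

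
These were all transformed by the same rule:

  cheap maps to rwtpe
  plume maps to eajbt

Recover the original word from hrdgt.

score

Compare letters: c→r is +15, h→w is +15, e→t is +15 — a constant shift. It's a constant shift of +15 (ROT15).
Undoing it on hrdgt: h−15=s, r−15=c, d−15=o, g−15=r, t−15=e.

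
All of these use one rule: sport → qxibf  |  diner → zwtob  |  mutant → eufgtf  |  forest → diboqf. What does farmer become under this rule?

dgbeob

s(18)→q(16) and p(15)→x(23) fit y≡15x+6 (mod 26); the inverse of 15 mod 26 is 7. This is an affine cipher: with a=0,…,z=25, each position x becomes (15x+6) mod 26.
Applying it to farmer: f(5)→15·5+6≡3=d; a(0)→15·0+6≡6=g; r(17)→15·17+6≡1=b; m(12)→15·12+6≡4=e; e(4)→15·4+6≡14=o; r(17)→15·17+6≡1=b (all mod 26).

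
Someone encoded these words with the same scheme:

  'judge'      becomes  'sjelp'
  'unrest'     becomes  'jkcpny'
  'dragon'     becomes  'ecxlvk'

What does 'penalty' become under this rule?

j(9)→s(18) and u(20)→j(9) fit y≡11x+23 (mod 26); the inverse of 11 mod 26 is 19. Treating letters as 0–25, the rule is x ↦ 11x + 23 (mod 26).
Applying it to penalty: p(15)→11·15+23≡6=g; e(4)→11·4+23≡15=p; n(13)→11·13+23≡10=k; a(0)→11·0+23≡23=x; l(11)→11·11+23≡14=o; t(19)→11·19+23≡24=y; y(24)→11·24+23≡1=b (all mod 26).

gpkxoyb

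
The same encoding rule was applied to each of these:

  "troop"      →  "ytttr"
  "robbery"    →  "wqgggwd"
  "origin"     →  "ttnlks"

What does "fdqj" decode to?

able

Shifts by position in troop: pos 0: t→y (+5), pos 1: r→t (+2), pos 2: o→t (+5), pos 3: o→t (+5), pos 4: p→r (+2) — repeating every 3. It's a Vigenère-style cipher with numeric key [5,2,5]: position i shifts by key[i mod 3].
Reversing it on fdqj: f−5=a, d−2=b, q−5=l, j−5=e.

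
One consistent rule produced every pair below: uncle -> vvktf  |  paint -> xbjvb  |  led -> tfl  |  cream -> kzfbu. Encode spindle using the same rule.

Vowels shift forward by 1 and consonants shift forward by 8.
Applying it to spindle: s(cons)+8=a, p(cons)+8=x, i(vowel)+1=j, n(cons)+8=v, d(cons)+8=l, l(cons)+8=t, e(vowel)+1=f.

axjvltf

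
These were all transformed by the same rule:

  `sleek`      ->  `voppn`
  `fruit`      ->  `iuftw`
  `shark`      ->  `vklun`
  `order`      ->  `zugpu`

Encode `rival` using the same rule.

utylo

Two shifts are in play — +11 for a/e/i/o/u, +3 for every other letter.
Applying it to rival: r(cons)+3=u, i(vowel)+11=t, v(cons)+3=y, a(vowel)+11=l, l(cons)+3=o.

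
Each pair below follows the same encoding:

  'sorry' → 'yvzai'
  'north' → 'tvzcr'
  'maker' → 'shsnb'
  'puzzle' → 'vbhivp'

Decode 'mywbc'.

In sorry: s→y is +6, o→v is +7, r→z is +8, r→a is +9 — the shift increases by 1 each position. The shift increases by 1 at each position, starting from +6: 6, 7, 8, ….
Undoing it on mywbc: m−6=g, y−7=r, w−8=o, b−9=s, c−10=s.

gross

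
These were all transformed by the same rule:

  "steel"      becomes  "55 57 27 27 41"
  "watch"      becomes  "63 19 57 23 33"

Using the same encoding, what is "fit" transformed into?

29 35 57

The formula is n = 2×(alphabet index, a=1) + 17.
Applying it to fit: f=6→29, i=9→35, t=20→57.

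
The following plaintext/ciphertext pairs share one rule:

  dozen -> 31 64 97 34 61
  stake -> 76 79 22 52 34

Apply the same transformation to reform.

73 34 37 64 73 58

d(#4)→31 and o(#15)→64: differences scale by 3, so n = 3·pos + 19. The formula is n = 3×(alphabet index, a=1) + 19.
For reform: r=18→73, e=5→34, f=6→37, o=15→64, r=18→73, m=13→58.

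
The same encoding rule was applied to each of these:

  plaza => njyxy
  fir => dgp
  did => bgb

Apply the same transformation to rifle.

Compare letters: p→n is +24, l→j is +24, a→y is +24 — a constant shift. It's a constant shift of +24 (ROT24).
For rifle: r+24=p, i+24=g, f+24=d, l+24=j, e+24=c.

pgdjc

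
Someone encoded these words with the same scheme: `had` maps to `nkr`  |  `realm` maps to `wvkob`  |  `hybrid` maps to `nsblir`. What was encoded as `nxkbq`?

The output letters match the input read backwards, each shifted +10: had reversed is dah. Read the word backwards and shift each letter +10.
Decoding nxkbq: shift back: n−10=d, x−10=n, k−10=a, b−10=r, q−10=g → dnarg; then reverse → grand.

grand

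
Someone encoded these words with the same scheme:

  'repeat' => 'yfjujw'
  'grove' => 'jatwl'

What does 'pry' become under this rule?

dwu

Read the word backwards and shift each letter +5.
On pry: reverse → yrp; then shift: y+5=d, r+5=w, p+5=u.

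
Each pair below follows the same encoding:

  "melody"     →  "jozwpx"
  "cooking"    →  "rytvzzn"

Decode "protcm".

The output letters match the input read backwards, each shifted +11: melody reversed is ydolem. Two steps: reverse the string, then apply a Caesar shift of +11.
Undoing it on protcm: shift back: p−11=e, r−11=g, o−11=d, t−11=i, c−11=r, m−11=b → egdirb; then reverse → bridge.

bridge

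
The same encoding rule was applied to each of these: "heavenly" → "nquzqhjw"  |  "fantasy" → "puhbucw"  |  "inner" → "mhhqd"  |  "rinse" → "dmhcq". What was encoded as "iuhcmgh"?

mansion

h(7)→n(13) and e(4)→q(16) fit y≡25x+20 (mod 26); the inverse of 25 mod 26 is 25. Treating letters as 0–25, the rule is x ↦ 25x + 20 (mod 26).
Decoding iuhcmgh: i(8)→25·(8−20)≡12=m; u(20)→25·(20−20)≡0=a; h(7)→25·(7−20)≡13=n; c(2)→25·(2−20)≡18=s; m(12)→25·(12−20)≡8=i; g(6)→25·(6−20)≡14=o; h(7)→25·(7−20)≡13=n (all mod 26).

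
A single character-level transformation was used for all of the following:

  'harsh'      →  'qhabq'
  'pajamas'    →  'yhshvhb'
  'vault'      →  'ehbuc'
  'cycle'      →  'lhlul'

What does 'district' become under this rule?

mpbcaplc

Two shifts are in play — +7 for a/e/i/o/u, +9 for every other letter.
Applying it to district: d(cons)+9=m, i(vowel)+7=p, s(cons)+9=b, t(cons)+9=c, r(cons)+9=a, i(vowel)+7=p, c(cons)+9=l, t(cons)+9=c.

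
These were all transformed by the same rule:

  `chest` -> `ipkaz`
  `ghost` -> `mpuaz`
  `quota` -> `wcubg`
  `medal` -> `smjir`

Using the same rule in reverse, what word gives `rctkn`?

Shifts by position in chest: pos 0: c→i (+6), pos 1: h→p (+8), pos 2: e→k (+6), pos 3: s→a (+8) — repeating every 2. It's a Vigenère-style cipher with numeric key [6,8]: position i shifts by key[i mod 2].
Undoing it on rctkn: r−6=l, c−8=u, t−6=n, k−8=c, n−6=h.

lunch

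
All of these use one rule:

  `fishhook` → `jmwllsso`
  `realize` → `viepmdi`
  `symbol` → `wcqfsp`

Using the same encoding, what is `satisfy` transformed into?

Compare letters: f→j is +4, i→m is +4, s→w is +4 — a constant shift. Every letter moves 4 places later in the alphabet, wrapping around z→a.
Applying it to satisfy: s+4=w, a+4=e, t+4=x, i+4=m, s+4=w, f+4=j, y+4=c.

wexmwjc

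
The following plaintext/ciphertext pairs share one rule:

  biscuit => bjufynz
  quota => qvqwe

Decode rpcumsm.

roaring

The shift increases by 1 at each position, starting from +0: 0, 1, 2, ….
Undoing it on rpcumsm: r−0=r, p−1=o, c−2=a, u−3=r, m−4=i, s−5=n, m−6=g.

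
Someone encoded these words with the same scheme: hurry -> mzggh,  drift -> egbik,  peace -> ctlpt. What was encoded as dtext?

wedge

h(7)→m(12) and u(20)→z(25) fit y≡15x+11 (mod 26); the inverse of 15 mod 26 is 7. Treating letters as 0–25, the rule is x ↦ 15x + 11 (mod 26).
Undoing it on dtext: d(3)→7·(3−11)≡22=w; t(19)→7·(19−11)≡4=e; e(4)→7·(4−11)≡3=d; x(23)→7·(23−11)≡6=g; t(19)→7·(19−11)≡4=e (all mod 26).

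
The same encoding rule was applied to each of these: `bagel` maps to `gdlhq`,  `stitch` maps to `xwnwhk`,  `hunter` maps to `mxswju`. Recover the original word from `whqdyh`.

relate

Shifts by position in bagel: pos 0: b→g (+5), pos 1: a→d (+3), pos 2: g→l (+5), pos 3: e→h (+3) — repeating every 2. The shifts repeat in a cycle of length 2: positions 0,1,… shift by +5, +3, then the pattern repeats.
Reversing it on whqdyh: w−5=r, h−3=e, q−5=l, d−3=a, y−5=t, h−3=e.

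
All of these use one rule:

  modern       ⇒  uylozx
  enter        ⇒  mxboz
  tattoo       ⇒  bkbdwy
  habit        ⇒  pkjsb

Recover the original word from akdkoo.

It's a Vigenère-style cipher with numeric key [8,10]: position i shifts by key[i mod 2].
Undoing it on akdkoo: a−8=s, k−10=a, d−8=v, k−10=a, o−8=g, o−10=e.

savage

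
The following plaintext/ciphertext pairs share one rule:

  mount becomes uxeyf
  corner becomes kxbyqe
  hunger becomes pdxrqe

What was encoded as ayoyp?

In mount: m→u is +8, o→x is +9, u→e is +10, n→y is +11 — the shift increases by 1 each position. The shift increases by 1 at each position, starting from +8: 8, 9, 10, ….
Undoing it on ayoyp: a−8=s, y−9=p, o−10=e, y−11=n, p−12=d.

spend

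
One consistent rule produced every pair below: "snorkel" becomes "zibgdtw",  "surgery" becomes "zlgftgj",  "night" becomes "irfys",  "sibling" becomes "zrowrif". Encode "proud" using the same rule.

ugbla

s(18)→z(25) and n(13)→i(8) fit y≡19x+21 (mod 26); the inverse of 19 mod 26 is 11. Each letter's alphabet position (a=0..z=25) is mapped through 19·x+21 mod 26 — an affine cipher.
Applying it to proud: p(15)→19·15+21≡20=u; r(17)→19·17+21≡6=g; o(14)→19·14+21≡1=b; u(20)→19·20+21≡11=l; d(3)→19·3+21≡0=a (all mod 26).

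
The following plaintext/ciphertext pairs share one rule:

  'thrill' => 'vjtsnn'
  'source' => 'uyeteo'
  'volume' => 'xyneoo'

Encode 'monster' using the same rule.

oypuvot

The shift depends on letter class: consonant t→v is +2, but vowel i→s is +10. Vowels shift forward by 10 and consonants shift forward by 2.
On monster: m(cons)+2=o, o(vowel)+10=y, n(cons)+2=p, s(cons)+2=u, t(cons)+2=v, e(vowel)+10=o, r(cons)+2=t.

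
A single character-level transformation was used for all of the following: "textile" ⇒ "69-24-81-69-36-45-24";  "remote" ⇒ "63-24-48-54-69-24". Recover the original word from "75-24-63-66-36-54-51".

Each letter becomes 3×(its alphabet position, a=1..z=26) + 9.
Reversing it on 75-24-63-66-36-54-51: 75→(75−9)÷3=22=v, 24→(24−9)÷3=5=e, 63→(63−9)÷3=18=r, 66→(66−9)÷3=19=s, 36→(36−9)÷3=9=i, 54→(54−9)÷3=15=o, 51→(51−9)÷3=14=n.

version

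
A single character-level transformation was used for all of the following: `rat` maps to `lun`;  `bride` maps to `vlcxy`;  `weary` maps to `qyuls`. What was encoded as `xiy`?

It's a constant shift of +20 (ROT20).
Reversing it on xiy: x−20=d, i−20=o, y−20=e.

doe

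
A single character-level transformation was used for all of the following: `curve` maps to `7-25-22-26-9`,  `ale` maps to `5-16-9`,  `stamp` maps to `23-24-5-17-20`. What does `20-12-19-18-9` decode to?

phone

c is letter #3 and maps to 7: an offset of 4. Letters become their 1-based position plus 4 (so a→5, b→6, …).
Reversing it on 20-12-19-18-9: 20→(20−4)÷1=16=p, 12→(12−4)÷1=8=h, 19→(19−4)÷1=15=o, 18→(18−4)÷1=14=n, 9→(9−4)÷1=5=e.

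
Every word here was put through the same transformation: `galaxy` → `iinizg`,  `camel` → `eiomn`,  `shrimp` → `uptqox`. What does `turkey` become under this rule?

It's a Vigenère-style cipher with numeric key [2,8]: position i shifts by key[i mod 2].
For turkey: t+2=v, u+8=c, r+2=t, k+8=s, e+2=g, y+8=g.

vctsgg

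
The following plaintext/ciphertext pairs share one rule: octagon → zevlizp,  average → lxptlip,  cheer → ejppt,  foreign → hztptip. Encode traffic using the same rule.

The shift depends on letter class: consonant c→e is +2, but vowel o→z is +11. Vowels shift forward by 11 and consonants shift forward by 2.
For traffic: t(cons)+2=v, r(cons)+2=t, a(vowel)+11=l, f(cons)+2=h, f(cons)+2=h, i(vowel)+11=t, c(cons)+2=e.

vtlhhte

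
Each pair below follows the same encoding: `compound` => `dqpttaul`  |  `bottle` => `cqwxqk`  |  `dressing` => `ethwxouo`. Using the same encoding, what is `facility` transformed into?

Each letter shifts forward by (position + 1), i.e. 1, 2, 3, … — the shift grows by one for each successive letter.
For facility: f+1=g, a+2=c, c+3=f, i+4=m, l+5=q, i+6=o, t+7=a, y+8=g.

gcfmqoag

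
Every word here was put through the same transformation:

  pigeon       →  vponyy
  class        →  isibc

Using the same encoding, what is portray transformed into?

In pigeon: p→v is +6, i→p is +7, g→o is +8, e→n is +9 — the shift increases by 1 each position. The shift increases by 1 at each position, starting from +6: 6, 7, 8, ….
For portray: p+6=v, o+7=v, r+8=z, t+9=c, r+10=b, a+11=l, y+12=k.

vvzcblk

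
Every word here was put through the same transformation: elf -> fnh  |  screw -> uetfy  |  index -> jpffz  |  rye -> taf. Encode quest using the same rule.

svfuv

The shift depends on letter class: consonant l→n is +2, but vowel e→f is +1. Vowels shift forward by 1 and consonants shift forward by 2.
Applying it to quest: q(cons)+2=s, u(vowel)+1=v, e(vowel)+1=f, s(cons)+2=u, t(cons)+2=v.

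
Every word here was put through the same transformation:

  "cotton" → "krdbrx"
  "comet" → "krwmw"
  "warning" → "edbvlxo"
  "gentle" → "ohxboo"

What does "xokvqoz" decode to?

Shifts by position in cotton: pos 0: c→k (+8), pos 1: o→r (+3), pos 2: t→d (+10), pos 3: t→b (+8), pos 4: o→r (+3), pos 5: n→x (+10) — repeating every 3. It's a Vigenère-style cipher with numeric key [8,3,10]: position i shifts by key[i mod 3].
Reversing it on xokvqoz: x−8=p, o−3=l, k−10=a, v−8=n, q−3=n, o−10=e, z−8=r.

planner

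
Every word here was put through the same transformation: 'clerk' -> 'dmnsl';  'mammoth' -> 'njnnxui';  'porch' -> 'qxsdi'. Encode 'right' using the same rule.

The rule splits by letter class: vowels +9, consonants +1.
Applying it to right: r(cons)+1=s, i(vowel)+9=r, g(cons)+1=h, h(cons)+1=i, t(cons)+1=u.

srhiu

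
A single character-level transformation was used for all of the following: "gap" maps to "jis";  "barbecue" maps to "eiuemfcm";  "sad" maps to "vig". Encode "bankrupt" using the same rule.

The shift depends on letter class: consonant g→j is +3, but vowel a→i is +8. Two shifts are in play — +8 for a/e/i/o/u, +3 for every other letter.
On bankrupt: b(cons)+3=e, a(vowel)+8=i, n(cons)+3=q, k(cons)+3=n, r(cons)+3=u, u(vowel)+8=c, p(cons)+3=s, t(cons)+3=w.

eiqnucsw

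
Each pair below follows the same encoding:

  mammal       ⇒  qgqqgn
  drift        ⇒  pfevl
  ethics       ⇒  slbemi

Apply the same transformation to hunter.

botlsf

m(12)→q(16) and a(0)→g(6) fit y≡3x+6 (mod 26); the inverse of 3 mod 26 is 9. This is an affine cipher: with a=0,…,z=25, each position x becomes (3x+6) mod 26.
On hunter: h(7)→3·7+6≡1=b; u(20)→3·20+6≡14=o; n(13)→3·13+6≡19=t; t(19)→3·19+6≡11=l; e(4)→3·4+6≡18=s; r(17)→3·17+6≡5=f (all mod 26).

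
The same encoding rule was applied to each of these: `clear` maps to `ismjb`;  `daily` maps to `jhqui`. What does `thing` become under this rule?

In clear: c→i is +6, l→s is +7, e→m is +8, a→j is +9 — the shift increases by 1 each position. The shift increases by 1 at each position, starting from +6: 6, 7, 8, ….
For thing: t+6=z, h+7=o, i+8=q, n+9=w, g+10=q.

zoqwq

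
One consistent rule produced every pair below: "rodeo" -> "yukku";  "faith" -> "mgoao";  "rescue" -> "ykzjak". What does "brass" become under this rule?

iygzz

The shift depends on letter class: consonant r→y is +7, but vowel o→u is +6. The rule splits by letter class: vowels +6, consonants +7.
Applying it to brass: b(cons)+7=i, r(cons)+7=y, a(vowel)+6=g, s(cons)+7=z, s(cons)+7=z.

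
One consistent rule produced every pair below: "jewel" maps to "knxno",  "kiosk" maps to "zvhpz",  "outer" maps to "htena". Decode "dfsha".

j(9)→k(10) and e(4)→n(13) fit y≡15x+5 (mod 26); the inverse of 15 mod 26 is 7. This is an affine cipher: with a=0,…,z=25, each position x becomes (15x+5) mod 26.
Undoing it on dfsha: d(3)→7·(3−5)≡12=m; f(5)→7·(5−5)≡0=a; s(18)→7·(18−5)≡13=n; h(7)→7·(7−5)≡14=o; a(0)→7·(0−5)≡17=r (all mod 26).

manor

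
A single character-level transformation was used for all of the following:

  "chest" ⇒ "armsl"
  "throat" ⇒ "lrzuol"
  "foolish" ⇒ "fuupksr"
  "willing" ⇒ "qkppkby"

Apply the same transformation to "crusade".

c(2)→a(0) and h(7)→r(17) fit y≡19x+14 (mod 26); the inverse of 19 mod 26 is 11. Treating letters as 0–25, the rule is x ↦ 19x + 14 (mod 26).
For crusade: c(2)→19·2+14≡0=a; r(17)→19·17+14≡25=z; u(20)→19·20+14≡4=e; s(18)→19·18+14≡18=s; a(0)→19·0+14≡14=o; d(3)→19·3+14≡19=t; e(4)→19·4+14≡12=m (all mod 26).

azesotm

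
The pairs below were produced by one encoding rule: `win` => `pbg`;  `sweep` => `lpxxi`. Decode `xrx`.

It's a constant shift of +19 (ROT19).
Reversing it on xrx: x−19=e, r−19=y, x−19=e.

eye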